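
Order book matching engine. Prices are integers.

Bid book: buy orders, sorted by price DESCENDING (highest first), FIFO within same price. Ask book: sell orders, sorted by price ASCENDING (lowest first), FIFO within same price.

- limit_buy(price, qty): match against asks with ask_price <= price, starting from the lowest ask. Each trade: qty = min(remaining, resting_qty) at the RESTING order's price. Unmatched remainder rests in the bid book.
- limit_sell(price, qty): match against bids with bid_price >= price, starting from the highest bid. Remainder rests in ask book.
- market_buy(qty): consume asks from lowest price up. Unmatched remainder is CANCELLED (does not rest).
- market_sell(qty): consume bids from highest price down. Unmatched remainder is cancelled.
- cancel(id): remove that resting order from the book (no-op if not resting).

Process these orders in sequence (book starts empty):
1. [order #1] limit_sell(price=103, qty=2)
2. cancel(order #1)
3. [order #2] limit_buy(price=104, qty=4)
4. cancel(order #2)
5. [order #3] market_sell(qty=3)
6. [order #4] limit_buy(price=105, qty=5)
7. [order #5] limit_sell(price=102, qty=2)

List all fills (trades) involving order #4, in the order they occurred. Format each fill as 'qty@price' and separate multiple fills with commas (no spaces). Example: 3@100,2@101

After op 1 [order #1] limit_sell(price=103, qty=2): fills=none; bids=[-] asks=[#1:2@103]
After op 2 cancel(order #1): fills=none; bids=[-] asks=[-]
After op 3 [order #2] limit_buy(price=104, qty=4): fills=none; bids=[#2:4@104] asks=[-]
After op 4 cancel(order #2): fills=none; bids=[-] asks=[-]
After op 5 [order #3] market_sell(qty=3): fills=none; bids=[-] asks=[-]
After op 6 [order #4] limit_buy(price=105, qty=5): fills=none; bids=[#4:5@105] asks=[-]
After op 7 [order #5] limit_sell(price=102, qty=2): fills=#4x#5:2@105; bids=[#4:3@105] asks=[-]

Answer: 2@105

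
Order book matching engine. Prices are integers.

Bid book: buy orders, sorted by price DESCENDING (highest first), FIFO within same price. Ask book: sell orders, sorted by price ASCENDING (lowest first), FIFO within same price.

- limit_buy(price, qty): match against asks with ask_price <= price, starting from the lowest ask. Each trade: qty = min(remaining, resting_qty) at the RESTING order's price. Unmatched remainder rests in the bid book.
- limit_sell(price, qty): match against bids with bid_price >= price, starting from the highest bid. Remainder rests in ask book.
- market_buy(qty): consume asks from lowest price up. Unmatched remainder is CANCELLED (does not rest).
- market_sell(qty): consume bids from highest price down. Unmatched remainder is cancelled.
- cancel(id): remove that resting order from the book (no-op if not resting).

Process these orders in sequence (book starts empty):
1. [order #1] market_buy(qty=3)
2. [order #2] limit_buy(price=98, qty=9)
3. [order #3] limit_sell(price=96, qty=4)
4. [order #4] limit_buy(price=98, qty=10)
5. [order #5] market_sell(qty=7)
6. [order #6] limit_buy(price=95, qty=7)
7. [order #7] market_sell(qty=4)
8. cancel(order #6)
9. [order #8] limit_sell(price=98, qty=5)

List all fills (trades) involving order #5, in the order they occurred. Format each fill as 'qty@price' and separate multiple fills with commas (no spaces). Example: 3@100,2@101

Answer: 5@98,2@98

Derivation:
After op 1 [order #1] market_buy(qty=3): fills=none; bids=[-] asks=[-]
After op 2 [order #2] limit_buy(price=98, qty=9): fills=none; bids=[#2:9@98] asks=[-]
After op 3 [order #3] limit_sell(price=96, qty=4): fills=#2x#3:4@98; bids=[#2:5@98] asks=[-]
After op 4 [order #4] limit_buy(price=98, qty=10): fills=none; bids=[#2:5@98 #4:10@98] asks=[-]
After op 5 [order #5] market_sell(qty=7): fills=#2x#5:5@98 #4x#5:2@98; bids=[#4:8@98] asks=[-]
After op 6 [order #6] limit_buy(price=95, qty=7): fills=none; bids=[#4:8@98 #6:7@95] asks=[-]
After op 7 [order #7] market_sell(qty=4): fills=#4x#7:4@98; bids=[#4:4@98 #6:7@95] asks=[-]
After op 8 cancel(order #6): fills=none; bids=[#4:4@98] asks=[-]
After op 9 [order #8] limit_sell(price=98, qty=5): fills=#4x#8:4@98; bids=[-] asks=[#8:1@98]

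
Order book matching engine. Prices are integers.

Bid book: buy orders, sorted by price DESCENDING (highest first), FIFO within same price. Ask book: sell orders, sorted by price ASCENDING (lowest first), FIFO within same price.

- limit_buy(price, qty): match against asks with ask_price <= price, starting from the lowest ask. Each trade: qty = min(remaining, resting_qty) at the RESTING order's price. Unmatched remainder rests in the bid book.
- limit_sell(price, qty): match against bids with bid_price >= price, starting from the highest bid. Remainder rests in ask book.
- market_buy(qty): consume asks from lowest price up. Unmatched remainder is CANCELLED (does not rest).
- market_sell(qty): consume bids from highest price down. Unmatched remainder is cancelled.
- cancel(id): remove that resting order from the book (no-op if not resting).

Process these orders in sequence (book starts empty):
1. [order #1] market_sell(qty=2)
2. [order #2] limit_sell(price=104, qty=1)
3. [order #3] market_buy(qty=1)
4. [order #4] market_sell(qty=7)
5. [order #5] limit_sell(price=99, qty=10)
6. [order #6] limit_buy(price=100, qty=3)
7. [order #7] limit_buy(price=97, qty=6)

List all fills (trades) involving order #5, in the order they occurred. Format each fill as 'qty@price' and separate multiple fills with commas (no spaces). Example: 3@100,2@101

Answer: 3@99

Derivation:
After op 1 [order #1] market_sell(qty=2): fills=none; bids=[-] asks=[-]
After op 2 [order #2] limit_sell(price=104, qty=1): fills=none; bids=[-] asks=[#2:1@104]
After op 3 [order #3] market_buy(qty=1): fills=#3x#2:1@104; bids=[-] asks=[-]
After op 4 [order #4] market_sell(qty=7): fills=none; bids=[-] asks=[-]
After op 5 [order #5] limit_sell(price=99, qty=10): fills=none; bids=[-] asks=[#5:10@99]
After op 6 [order #6] limit_buy(price=100, qty=3): fills=#6x#5:3@99; bids=[-] asks=[#5:7@99]
After op 7 [order #7] limit_buy(price=97, qty=6): fills=none; bids=[#7:6@97] asks=[#5:7@99]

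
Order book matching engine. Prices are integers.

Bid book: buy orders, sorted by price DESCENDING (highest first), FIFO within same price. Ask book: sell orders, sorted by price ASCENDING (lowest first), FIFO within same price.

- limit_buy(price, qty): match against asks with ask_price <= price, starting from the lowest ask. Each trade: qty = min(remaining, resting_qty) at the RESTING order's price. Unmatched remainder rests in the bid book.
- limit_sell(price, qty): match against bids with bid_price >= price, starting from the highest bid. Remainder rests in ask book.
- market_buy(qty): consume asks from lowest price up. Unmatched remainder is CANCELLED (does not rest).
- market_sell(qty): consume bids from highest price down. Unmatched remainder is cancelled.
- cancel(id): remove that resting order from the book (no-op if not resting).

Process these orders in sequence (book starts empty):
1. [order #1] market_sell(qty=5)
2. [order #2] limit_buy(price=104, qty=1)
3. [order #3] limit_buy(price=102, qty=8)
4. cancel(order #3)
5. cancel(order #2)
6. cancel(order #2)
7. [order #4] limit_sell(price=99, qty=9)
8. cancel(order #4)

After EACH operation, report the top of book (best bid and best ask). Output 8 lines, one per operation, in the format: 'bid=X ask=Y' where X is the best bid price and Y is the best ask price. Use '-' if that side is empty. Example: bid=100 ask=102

After op 1 [order #1] market_sell(qty=5): fills=none; bids=[-] asks=[-]
After op 2 [order #2] limit_buy(price=104, qty=1): fills=none; bids=[#2:1@104] asks=[-]
After op 3 [order #3] limit_buy(price=102, qty=8): fills=none; bids=[#2:1@104 #3:8@102] asks=[-]
After op 4 cancel(order #3): fills=none; bids=[#2:1@104] asks=[-]
After op 5 cancel(order #2): fills=none; bids=[-] asks=[-]
After op 6 cancel(order #2): fills=none; bids=[-] asks=[-]
After op 7 [order #4] limit_sell(price=99, qty=9): fills=none; bids=[-] asks=[#4:9@99]
After op 8 cancel(order #4): fills=none; bids=[-] asks=[-]

Answer: bid=- ask=-
bid=104 ask=-
bid=104 ask=-
bid=104 ask=-
bid=- ask=-
bid=- ask=-
bid=- ask=99
bid=- ask=-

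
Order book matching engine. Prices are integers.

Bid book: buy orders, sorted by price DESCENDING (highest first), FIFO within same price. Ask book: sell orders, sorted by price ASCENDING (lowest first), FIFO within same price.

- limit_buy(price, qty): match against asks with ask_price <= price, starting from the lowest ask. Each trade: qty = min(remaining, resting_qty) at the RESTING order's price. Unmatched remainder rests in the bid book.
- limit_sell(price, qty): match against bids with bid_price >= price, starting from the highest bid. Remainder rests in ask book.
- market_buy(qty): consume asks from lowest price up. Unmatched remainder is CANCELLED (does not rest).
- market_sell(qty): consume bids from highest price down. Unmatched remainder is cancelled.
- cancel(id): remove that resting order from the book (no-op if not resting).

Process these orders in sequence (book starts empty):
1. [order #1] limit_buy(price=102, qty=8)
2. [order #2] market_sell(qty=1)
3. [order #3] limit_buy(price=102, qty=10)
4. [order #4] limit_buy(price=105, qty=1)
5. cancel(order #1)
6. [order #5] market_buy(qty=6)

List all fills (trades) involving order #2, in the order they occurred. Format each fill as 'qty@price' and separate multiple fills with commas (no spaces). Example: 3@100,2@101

Answer: 1@102

Derivation:
After op 1 [order #1] limit_buy(price=102, qty=8): fills=none; bids=[#1:8@102] asks=[-]
After op 2 [order #2] market_sell(qty=1): fills=#1x#2:1@102; bids=[#1:7@102] asks=[-]
After op 3 [order #3] limit_buy(price=102, qty=10): fills=none; bids=[#1:7@102 #3:10@102] asks=[-]
After op 4 [order #4] limit_buy(price=105, qty=1): fills=none; bids=[#4:1@105 #1:7@102 #3:10@102] asks=[-]
After op 5 cancel(order #1): fills=none; bids=[#4:1@105 #3:10@102] asks=[-]
After op 6 [order #5] market_buy(qty=6): fills=none; bids=[#4:1@105 #3:10@102] asks=[-]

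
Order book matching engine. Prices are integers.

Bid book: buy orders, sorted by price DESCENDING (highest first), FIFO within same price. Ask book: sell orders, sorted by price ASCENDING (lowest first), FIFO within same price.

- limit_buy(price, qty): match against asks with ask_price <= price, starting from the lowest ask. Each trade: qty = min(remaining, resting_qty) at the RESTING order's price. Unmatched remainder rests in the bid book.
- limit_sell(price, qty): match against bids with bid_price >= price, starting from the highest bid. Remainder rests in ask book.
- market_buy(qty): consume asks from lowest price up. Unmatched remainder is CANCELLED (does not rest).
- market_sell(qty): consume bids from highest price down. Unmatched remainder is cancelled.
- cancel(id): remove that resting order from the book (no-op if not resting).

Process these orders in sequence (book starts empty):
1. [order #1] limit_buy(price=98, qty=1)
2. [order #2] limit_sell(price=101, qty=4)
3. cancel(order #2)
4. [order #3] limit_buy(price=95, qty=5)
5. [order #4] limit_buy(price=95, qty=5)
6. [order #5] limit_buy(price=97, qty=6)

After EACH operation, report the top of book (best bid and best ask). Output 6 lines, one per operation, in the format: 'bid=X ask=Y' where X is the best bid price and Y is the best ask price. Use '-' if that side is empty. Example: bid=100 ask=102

After op 1 [order #1] limit_buy(price=98, qty=1): fills=none; bids=[#1:1@98] asks=[-]
After op 2 [order #2] limit_sell(price=101, qty=4): fills=none; bids=[#1:1@98] asks=[#2:4@101]
After op 3 cancel(order #2): fills=none; bids=[#1:1@98] asks=[-]
After op 4 [order #3] limit_buy(price=95, qty=5): fills=none; bids=[#1:1@98 #3:5@95] asks=[-]
After op 5 [order #4] limit_buy(price=95, qty=5): fills=none; bids=[#1:1@98 #3:5@95 #4:5@95] asks=[-]
After op 6 [order #5] limit_buy(price=97, qty=6): fills=none; bids=[#1:1@98 #5:6@97 #3:5@95 #4:5@95] asks=[-]

Answer: bid=98 ask=-
bid=98 ask=101
bid=98 ask=-
bid=98 ask=-
bid=98 ask=-
bid=98 ask=-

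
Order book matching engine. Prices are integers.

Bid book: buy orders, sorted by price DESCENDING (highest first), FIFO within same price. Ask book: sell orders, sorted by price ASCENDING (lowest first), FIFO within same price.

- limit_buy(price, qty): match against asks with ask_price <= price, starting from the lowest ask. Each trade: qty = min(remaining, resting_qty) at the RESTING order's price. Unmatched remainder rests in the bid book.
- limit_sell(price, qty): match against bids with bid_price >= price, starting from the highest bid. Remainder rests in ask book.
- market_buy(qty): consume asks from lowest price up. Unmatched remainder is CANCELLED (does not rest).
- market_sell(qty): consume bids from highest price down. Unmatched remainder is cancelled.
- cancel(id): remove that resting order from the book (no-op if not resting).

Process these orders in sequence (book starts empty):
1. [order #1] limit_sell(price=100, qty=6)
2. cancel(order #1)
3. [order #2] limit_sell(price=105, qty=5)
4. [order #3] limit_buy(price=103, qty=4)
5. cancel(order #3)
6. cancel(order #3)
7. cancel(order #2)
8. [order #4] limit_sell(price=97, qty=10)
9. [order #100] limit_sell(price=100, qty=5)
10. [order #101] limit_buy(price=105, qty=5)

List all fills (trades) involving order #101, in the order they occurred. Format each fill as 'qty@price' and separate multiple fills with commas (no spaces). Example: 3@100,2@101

Answer: 5@97

Derivation:
After op 1 [order #1] limit_sell(price=100, qty=6): fills=none; bids=[-] asks=[#1:6@100]
After op 2 cancel(order #1): fills=none; bids=[-] asks=[-]
After op 3 [order #2] limit_sell(price=105, qty=5): fills=none; bids=[-] asks=[#2:5@105]
After op 4 [order #3] limit_buy(price=103, qty=4): fills=none; bids=[#3:4@103] asks=[#2:5@105]
After op 5 cancel(order #3): fills=none; bids=[-] asks=[#2:5@105]
After op 6 cancel(order #3): fills=none; bids=[-] asks=[#2:5@105]
After op 7 cancel(order #2): fills=none; bids=[-] asks=[-]
After op 8 [order #4] limit_sell(price=97, qty=10): fills=none; bids=[-] asks=[#4:10@97]
After op 9 [order #100] limit_sell(price=100, qty=5): fills=none; bids=[-] asks=[#4:10@97 #100:5@100]
After op 10 [order #101] limit_buy(price=105, qty=5): fills=#101x#4:5@97; bids=[-] asks=[#4:5@97 #100:5@100]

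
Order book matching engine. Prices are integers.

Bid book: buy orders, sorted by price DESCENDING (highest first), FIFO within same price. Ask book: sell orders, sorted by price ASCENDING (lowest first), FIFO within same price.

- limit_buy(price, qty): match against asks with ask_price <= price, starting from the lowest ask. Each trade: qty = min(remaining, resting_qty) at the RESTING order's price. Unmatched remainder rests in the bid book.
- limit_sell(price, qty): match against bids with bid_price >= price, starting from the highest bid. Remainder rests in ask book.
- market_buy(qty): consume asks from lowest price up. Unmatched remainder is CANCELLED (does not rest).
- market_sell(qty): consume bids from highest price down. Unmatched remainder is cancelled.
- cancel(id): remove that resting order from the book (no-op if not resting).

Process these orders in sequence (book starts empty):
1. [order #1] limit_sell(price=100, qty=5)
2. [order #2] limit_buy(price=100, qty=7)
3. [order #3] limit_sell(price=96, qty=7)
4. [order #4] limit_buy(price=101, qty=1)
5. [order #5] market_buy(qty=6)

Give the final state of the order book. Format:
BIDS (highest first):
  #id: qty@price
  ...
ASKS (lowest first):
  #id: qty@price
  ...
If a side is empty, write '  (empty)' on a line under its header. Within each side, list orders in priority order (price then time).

After op 1 [order #1] limit_sell(price=100, qty=5): fills=none; bids=[-] asks=[#1:5@100]
After op 2 [order #2] limit_buy(price=100, qty=7): fills=#2x#1:5@100; bids=[#2:2@100] asks=[-]
After op 3 [order #3] limit_sell(price=96, qty=7): fills=#2x#3:2@100; bids=[-] asks=[#3:5@96]
After op 4 [order #4] limit_buy(price=101, qty=1): fills=#4x#3:1@96; bids=[-] asks=[#3:4@96]
After op 5 [order #5] market_buy(qty=6): fills=#5x#3:4@96; bids=[-] asks=[-]

Answer: BIDS (highest first):
  (empty)
ASKS (lowest first):
  (empty)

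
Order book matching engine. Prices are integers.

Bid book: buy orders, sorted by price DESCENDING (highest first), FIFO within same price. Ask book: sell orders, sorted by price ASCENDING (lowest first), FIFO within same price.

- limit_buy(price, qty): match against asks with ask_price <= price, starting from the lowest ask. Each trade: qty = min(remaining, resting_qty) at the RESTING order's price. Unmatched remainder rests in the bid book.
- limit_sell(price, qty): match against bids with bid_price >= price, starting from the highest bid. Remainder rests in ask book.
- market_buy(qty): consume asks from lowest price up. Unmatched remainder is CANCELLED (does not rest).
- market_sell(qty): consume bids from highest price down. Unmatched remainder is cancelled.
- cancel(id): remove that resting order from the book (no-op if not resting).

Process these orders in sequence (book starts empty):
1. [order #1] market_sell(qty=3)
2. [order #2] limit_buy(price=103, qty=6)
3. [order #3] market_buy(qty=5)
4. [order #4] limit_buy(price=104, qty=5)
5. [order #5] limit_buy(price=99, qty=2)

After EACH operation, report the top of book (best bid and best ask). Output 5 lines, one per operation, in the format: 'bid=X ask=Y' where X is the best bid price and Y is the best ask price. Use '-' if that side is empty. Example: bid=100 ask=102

Answer: bid=- ask=-
bid=103 ask=-
bid=103 ask=-
bid=104 ask=-
bid=104 ask=-

Derivation:
After op 1 [order #1] market_sell(qty=3): fills=none; bids=[-] asks=[-]
After op 2 [order #2] limit_buy(price=103, qty=6): fills=none; bids=[#2:6@103] asks=[-]
After op 3 [order #3] market_buy(qty=5): fills=none; bids=[#2:6@103] asks=[-]
After op 4 [order #4] limit_buy(price=104, qty=5): fills=none; bids=[#4:5@104 #2:6@103] asks=[-]
After op 5 [order #5] limit_buy(price=99, qty=2): fills=none; bids=[#4:5@104 #2:6@103 #5:2@99] asks=[-]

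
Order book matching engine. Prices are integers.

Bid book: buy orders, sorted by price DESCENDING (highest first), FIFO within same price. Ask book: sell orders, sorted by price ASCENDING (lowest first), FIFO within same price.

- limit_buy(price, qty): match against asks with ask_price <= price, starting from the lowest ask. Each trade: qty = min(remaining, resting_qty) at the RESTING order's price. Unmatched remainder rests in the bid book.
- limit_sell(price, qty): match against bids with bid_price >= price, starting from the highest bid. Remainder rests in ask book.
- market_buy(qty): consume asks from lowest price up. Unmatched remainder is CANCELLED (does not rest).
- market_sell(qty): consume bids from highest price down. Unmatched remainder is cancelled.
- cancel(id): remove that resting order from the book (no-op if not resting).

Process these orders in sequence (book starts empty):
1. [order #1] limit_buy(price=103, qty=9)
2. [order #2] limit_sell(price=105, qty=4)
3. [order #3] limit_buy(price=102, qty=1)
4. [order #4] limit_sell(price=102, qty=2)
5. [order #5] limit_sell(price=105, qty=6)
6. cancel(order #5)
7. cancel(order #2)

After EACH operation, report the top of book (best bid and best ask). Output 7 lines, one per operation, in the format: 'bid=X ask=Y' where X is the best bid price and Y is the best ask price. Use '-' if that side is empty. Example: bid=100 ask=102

After op 1 [order #1] limit_buy(price=103, qty=9): fills=none; bids=[#1:9@103] asks=[-]
After op 2 [order #2] limit_sell(price=105, qty=4): fills=none; bids=[#1:9@103] asks=[#2:4@105]
After op 3 [order #3] limit_buy(price=102, qty=1): fills=none; bids=[#1:9@103 #3:1@102] asks=[#2:4@105]
After op 4 [order #4] limit_sell(price=102, qty=2): fills=#1x#4:2@103; bids=[#1:7@103 #3:1@102] asks=[#2:4@105]
After op 5 [order #5] limit_sell(price=105, qty=6): fills=none; bids=[#1:7@103 #3:1@102] asks=[#2:4@105 #5:6@105]
After op 6 cancel(order #5): fills=none; bids=[#1:7@103 #3:1@102] asks=[#2:4@105]
After op 7 cancel(order #2): fills=none; bids=[#1:7@103 #3:1@102] asks=[-]

Answer: bid=103 ask=-
bid=103 ask=105
bid=103 ask=105
bid=103 ask=105
bid=103 ask=105
bid=103 ask=105
bid=103 ask=-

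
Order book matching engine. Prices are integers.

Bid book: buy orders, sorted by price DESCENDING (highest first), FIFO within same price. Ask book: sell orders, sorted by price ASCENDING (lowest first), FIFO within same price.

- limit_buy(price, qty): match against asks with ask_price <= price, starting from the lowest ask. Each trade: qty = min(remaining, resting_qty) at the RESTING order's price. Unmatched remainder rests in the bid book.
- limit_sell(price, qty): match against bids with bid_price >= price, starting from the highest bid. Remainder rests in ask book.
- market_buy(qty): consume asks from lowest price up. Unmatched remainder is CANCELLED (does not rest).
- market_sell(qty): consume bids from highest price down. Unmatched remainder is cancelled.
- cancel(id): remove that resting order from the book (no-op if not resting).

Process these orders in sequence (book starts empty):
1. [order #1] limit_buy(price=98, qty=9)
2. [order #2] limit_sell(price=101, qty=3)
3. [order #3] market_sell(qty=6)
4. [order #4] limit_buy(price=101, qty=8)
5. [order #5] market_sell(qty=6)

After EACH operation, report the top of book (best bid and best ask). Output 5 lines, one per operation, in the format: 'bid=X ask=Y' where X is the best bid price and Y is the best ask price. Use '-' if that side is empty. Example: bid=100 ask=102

Answer: bid=98 ask=-
bid=98 ask=101
bid=98 ask=101
bid=101 ask=-
bid=98 ask=-

Derivation:
After op 1 [order #1] limit_buy(price=98, qty=9): fills=none; bids=[#1:9@98] asks=[-]
After op 2 [order #2] limit_sell(price=101, qty=3): fills=none; bids=[#1:9@98] asks=[#2:3@101]
After op 3 [order #3] market_sell(qty=6): fills=#1x#3:6@98; bids=[#1:3@98] asks=[#2:3@101]
After op 4 [order #4] limit_buy(price=101, qty=8): fills=#4x#2:3@101; bids=[#4:5@101 #1:3@98] asks=[-]
After op 5 [order #5] market_sell(qty=6): fills=#4x#5:5@101 #1x#5:1@98; bids=[#1:2@98] asks=[-]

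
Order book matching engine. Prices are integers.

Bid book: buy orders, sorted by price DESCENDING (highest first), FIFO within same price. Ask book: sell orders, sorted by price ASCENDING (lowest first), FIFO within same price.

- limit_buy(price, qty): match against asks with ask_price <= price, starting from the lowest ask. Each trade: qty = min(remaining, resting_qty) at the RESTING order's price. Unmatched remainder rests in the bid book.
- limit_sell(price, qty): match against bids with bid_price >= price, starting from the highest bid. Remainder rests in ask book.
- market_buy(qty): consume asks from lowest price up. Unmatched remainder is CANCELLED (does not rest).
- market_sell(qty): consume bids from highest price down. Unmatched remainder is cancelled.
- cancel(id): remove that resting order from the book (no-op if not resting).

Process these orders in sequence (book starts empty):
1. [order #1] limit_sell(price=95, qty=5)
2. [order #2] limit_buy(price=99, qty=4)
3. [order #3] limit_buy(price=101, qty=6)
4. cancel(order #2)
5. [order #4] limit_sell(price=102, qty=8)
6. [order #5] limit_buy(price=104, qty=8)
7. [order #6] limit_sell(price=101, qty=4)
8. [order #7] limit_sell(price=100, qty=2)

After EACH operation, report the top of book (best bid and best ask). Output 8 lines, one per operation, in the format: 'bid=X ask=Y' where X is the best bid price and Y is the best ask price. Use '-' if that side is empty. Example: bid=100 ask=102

Answer: bid=- ask=95
bid=- ask=95
bid=101 ask=-
bid=101 ask=-
bid=101 ask=102
bid=101 ask=-
bid=101 ask=-
bid=- ask=100

Derivation:
After op 1 [order #1] limit_sell(price=95, qty=5): fills=none; bids=[-] asks=[#1:5@95]
After op 2 [order #2] limit_buy(price=99, qty=4): fills=#2x#1:4@95; bids=[-] asks=[#1:1@95]
After op 3 [order #3] limit_buy(price=101, qty=6): fills=#3x#1:1@95; bids=[#3:5@101] asks=[-]
After op 4 cancel(order #2): fills=none; bids=[#3:5@101] asks=[-]
After op 5 [order #4] limit_sell(price=102, qty=8): fills=none; bids=[#3:5@101] asks=[#4:8@102]
After op 6 [order #5] limit_buy(price=104, qty=8): fills=#5x#4:8@102; bids=[#3:5@101] asks=[-]
After op 7 [order #6] limit_sell(price=101, qty=4): fills=#3x#6:4@101; bids=[#3:1@101] asks=[-]
After op 8 [order #7] limit_sell(price=100, qty=2): fills=#3x#7:1@101; bids=[-] asks=[#7:1@100]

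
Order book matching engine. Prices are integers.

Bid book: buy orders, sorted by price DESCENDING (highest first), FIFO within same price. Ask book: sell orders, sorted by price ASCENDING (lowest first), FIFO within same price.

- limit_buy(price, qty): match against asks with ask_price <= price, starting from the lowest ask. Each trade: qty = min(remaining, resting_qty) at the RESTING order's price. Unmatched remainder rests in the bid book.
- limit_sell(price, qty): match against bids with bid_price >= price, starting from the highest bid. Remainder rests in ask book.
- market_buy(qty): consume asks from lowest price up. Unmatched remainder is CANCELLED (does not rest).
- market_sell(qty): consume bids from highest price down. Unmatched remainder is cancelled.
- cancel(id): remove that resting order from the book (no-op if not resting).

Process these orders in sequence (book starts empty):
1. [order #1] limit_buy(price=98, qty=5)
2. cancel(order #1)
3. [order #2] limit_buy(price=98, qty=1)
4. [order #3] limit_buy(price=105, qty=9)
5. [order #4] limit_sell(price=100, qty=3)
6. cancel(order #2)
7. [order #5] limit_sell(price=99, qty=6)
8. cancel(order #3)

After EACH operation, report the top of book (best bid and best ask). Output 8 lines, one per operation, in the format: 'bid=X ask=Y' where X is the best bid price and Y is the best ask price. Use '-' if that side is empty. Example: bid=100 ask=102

Answer: bid=98 ask=-
bid=- ask=-
bid=98 ask=-
bid=105 ask=-
bid=105 ask=-
bid=105 ask=-
bid=- ask=-
bid=- ask=-

Derivation:
After op 1 [order #1] limit_buy(price=98, qty=5): fills=none; bids=[#1:5@98] asks=[-]
After op 2 cancel(order #1): fills=none; bids=[-] asks=[-]
After op 3 [order #2] limit_buy(price=98, qty=1): fills=none; bids=[#2:1@98] asks=[-]
After op 4 [order #3] limit_buy(price=105, qty=9): fills=none; bids=[#3:9@105 #2:1@98] asks=[-]
After op 5 [order #4] limit_sell(price=100, qty=3): fills=#3x#4:3@105; bids=[#3:6@105 #2:1@98] asks=[-]
After op 6 cancel(order #2): fills=none; bids=[#3:6@105] asks=[-]
After op 7 [order #5] limit_sell(price=99, qty=6): fills=#3x#5:6@105; bids=[-] asks=[-]
After op 8 cancel(order #3): fills=none; bids=[-] asks=[-]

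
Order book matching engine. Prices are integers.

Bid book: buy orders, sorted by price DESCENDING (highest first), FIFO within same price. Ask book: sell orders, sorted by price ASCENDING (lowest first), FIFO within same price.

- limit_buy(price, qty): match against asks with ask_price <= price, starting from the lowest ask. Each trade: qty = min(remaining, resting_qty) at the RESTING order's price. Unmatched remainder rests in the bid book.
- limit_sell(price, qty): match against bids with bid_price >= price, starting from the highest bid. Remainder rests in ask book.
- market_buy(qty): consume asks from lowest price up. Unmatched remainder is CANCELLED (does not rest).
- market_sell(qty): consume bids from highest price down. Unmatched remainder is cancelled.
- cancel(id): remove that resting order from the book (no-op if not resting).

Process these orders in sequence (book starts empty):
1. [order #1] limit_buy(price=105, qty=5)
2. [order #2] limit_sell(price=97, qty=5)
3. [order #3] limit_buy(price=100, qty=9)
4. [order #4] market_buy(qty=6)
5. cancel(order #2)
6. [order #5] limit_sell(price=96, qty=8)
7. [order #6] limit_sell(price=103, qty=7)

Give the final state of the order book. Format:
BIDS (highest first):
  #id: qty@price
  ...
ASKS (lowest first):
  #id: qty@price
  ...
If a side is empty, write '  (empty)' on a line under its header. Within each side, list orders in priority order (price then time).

Answer: BIDS (highest first):
  #3: 1@100
ASKS (lowest first):
  #6: 7@103

Derivation:
After op 1 [order #1] limit_buy(price=105, qty=5): fills=none; bids=[#1:5@105] asks=[-]
After op 2 [order #2] limit_sell(price=97, qty=5): fills=#1x#2:5@105; bids=[-] asks=[-]
After op 3 [order #3] limit_buy(price=100, qty=9): fills=none; bids=[#3:9@100] asks=[-]
After op 4 [order #4] market_buy(qty=6): fills=none; bids=[#3:9@100] asks=[-]
After op 5 cancel(order #2): fills=none; bids=[#3:9@100] asks=[-]
After op 6 [order #5] limit_sell(price=96, qty=8): fills=#3x#5:8@100; bids=[#3:1@100] asks=[-]
After op 7 [order #6] limit_sell(price=103, qty=7): fills=none; bids=[#3:1@100] asks=[#6:7@103]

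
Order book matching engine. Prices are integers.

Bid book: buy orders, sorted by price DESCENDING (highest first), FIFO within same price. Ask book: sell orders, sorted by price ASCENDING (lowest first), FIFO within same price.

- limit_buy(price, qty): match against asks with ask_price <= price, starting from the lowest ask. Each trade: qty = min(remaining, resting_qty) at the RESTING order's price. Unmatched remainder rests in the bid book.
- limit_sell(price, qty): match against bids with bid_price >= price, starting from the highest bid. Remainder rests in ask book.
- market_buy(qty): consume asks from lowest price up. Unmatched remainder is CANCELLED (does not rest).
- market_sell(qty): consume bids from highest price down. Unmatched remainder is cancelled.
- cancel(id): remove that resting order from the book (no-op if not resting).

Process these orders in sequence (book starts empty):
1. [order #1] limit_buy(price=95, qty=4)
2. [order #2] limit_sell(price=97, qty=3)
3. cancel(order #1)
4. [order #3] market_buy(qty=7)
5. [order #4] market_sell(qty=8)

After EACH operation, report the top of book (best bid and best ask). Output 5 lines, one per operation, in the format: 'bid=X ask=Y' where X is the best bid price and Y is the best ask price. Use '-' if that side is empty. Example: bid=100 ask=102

Answer: bid=95 ask=-
bid=95 ask=97
bid=- ask=97
bid=- ask=-
bid=- ask=-

Derivation:
After op 1 [order #1] limit_buy(price=95, qty=4): fills=none; bids=[#1:4@95] asks=[-]
After op 2 [order #2] limit_sell(price=97, qty=3): fills=none; bids=[#1:4@95] asks=[#2:3@97]
After op 3 cancel(order #1): fills=none; bids=[-] asks=[#2:3@97]
After op 4 [order #3] market_buy(qty=7): fills=#3x#2:3@97; bids=[-] asks=[-]
After op 5 [order #4] market_sell(qty=8): fills=none; bids=[-] asks=[-]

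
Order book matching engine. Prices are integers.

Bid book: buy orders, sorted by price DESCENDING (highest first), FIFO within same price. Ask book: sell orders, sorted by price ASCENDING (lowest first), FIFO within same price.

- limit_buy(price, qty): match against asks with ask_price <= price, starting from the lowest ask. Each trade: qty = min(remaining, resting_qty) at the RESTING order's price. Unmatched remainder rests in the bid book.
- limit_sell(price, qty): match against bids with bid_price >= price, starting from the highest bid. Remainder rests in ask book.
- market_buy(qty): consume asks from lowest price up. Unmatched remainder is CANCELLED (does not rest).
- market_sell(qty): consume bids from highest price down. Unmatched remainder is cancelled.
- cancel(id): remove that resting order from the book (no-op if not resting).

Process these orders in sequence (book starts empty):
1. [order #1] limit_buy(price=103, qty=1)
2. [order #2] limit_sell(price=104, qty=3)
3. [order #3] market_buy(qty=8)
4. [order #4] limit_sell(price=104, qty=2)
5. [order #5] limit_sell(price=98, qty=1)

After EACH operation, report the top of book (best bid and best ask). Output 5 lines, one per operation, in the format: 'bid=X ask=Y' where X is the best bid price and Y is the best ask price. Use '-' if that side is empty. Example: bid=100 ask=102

After op 1 [order #1] limit_buy(price=103, qty=1): fills=none; bids=[#1:1@103] asks=[-]
After op 2 [order #2] limit_sell(price=104, qty=3): fills=none; bids=[#1:1@103] asks=[#2:3@104]
After op 3 [order #3] market_buy(qty=8): fills=#3x#2:3@104; bids=[#1:1@103] asks=[-]
After op 4 [order #4] limit_sell(price=104, qty=2): fills=none; bids=[#1:1@103] asks=[#4:2@104]
After op 5 [order #5] limit_sell(price=98, qty=1): fills=#1x#5:1@103; bids=[-] asks=[#4:2@104]

Answer: bid=103 ask=-
bid=103 ask=104
bid=103 ask=-
bid=103 ask=104
bid=- ask=104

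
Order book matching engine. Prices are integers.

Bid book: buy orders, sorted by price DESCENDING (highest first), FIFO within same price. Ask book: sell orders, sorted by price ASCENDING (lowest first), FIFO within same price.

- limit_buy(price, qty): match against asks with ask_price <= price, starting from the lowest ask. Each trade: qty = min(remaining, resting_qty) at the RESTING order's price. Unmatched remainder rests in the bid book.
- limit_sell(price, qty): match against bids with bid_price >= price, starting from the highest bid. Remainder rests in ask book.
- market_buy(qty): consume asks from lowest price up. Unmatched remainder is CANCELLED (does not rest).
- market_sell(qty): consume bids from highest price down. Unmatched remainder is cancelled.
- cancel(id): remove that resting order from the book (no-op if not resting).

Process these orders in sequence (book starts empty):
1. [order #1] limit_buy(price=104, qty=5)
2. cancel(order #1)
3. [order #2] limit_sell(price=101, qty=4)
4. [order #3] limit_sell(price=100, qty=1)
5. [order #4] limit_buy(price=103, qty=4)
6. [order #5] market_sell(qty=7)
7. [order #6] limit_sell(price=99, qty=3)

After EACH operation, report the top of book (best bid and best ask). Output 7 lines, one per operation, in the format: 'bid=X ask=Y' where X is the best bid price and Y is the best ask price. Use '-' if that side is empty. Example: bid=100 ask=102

After op 1 [order #1] limit_buy(price=104, qty=5): fills=none; bids=[#1:5@104] asks=[-]
After op 2 cancel(order #1): fills=none; bids=[-] asks=[-]
After op 3 [order #2] limit_sell(price=101, qty=4): fills=none; bids=[-] asks=[#2:4@101]
After op 4 [order #3] limit_sell(price=100, qty=1): fills=none; bids=[-] asks=[#3:1@100 #2:4@101]
After op 5 [order #4] limit_buy(price=103, qty=4): fills=#4x#3:1@100 #4x#2:3@101; bids=[-] asks=[#2:1@101]
After op 6 [order #5] market_sell(qty=7): fills=none; bids=[-] asks=[#2:1@101]
After op 7 [order #6] limit_sell(price=99, qty=3): fills=none; bids=[-] asks=[#6:3@99 #2:1@101]

Answer: bid=104 ask=-
bid=- ask=-
bid=- ask=101
bid=- ask=100
bid=- ask=101
bid=- ask=101
bid=- ask=99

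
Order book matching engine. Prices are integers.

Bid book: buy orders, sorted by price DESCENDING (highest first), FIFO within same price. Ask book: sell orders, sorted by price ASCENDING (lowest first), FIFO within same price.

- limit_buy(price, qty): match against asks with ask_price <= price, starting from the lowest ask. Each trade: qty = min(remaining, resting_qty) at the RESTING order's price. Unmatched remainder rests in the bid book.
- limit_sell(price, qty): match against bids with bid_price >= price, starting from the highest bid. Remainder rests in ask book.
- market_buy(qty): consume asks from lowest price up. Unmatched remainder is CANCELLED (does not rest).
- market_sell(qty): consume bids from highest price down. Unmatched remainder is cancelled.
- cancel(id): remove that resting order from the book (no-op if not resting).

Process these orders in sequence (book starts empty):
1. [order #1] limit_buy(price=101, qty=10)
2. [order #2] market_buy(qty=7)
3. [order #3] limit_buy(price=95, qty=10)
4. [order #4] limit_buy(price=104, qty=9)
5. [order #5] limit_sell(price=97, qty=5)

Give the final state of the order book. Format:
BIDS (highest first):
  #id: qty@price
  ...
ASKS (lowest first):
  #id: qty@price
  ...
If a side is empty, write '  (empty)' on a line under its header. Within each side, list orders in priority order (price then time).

After op 1 [order #1] limit_buy(price=101, qty=10): fills=none; bids=[#1:10@101] asks=[-]
After op 2 [order #2] market_buy(qty=7): fills=none; bids=[#1:10@101] asks=[-]
After op 3 [order #3] limit_buy(price=95, qty=10): fills=none; bids=[#1:10@101 #3:10@95] asks=[-]
After op 4 [order #4] limit_buy(price=104, qty=9): fills=none; bids=[#4:9@104 #1:10@101 #3:10@95] asks=[-]
After op 5 [order #5] limit_sell(price=97, qty=5): fills=#4x#5:5@104; bids=[#4:4@104 #1:10@101 #3:10@95] asks=[-]

Answer: BIDS (highest first):
  #4: 4@104
  #1: 10@101
  #3: 10@95
ASKS (lowest first):
  (empty)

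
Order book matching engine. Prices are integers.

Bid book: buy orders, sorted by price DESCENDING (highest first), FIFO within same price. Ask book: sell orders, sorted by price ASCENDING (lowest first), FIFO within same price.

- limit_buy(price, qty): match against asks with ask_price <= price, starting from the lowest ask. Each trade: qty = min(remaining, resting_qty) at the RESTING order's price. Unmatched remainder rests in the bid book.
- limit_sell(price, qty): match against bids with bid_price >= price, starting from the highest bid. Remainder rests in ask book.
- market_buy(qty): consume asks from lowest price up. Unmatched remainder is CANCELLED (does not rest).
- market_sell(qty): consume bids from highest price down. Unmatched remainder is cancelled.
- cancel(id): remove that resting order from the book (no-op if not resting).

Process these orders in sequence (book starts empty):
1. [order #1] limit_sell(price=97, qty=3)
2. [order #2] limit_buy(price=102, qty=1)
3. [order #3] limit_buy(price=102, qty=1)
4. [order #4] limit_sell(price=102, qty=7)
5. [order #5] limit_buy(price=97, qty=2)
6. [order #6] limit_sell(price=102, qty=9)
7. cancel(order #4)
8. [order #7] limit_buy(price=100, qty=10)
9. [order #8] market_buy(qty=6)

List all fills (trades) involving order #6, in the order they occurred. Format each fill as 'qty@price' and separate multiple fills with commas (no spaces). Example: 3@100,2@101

After op 1 [order #1] limit_sell(price=97, qty=3): fills=none; bids=[-] asks=[#1:3@97]
After op 2 [order #2] limit_buy(price=102, qty=1): fills=#2x#1:1@97; bids=[-] asks=[#1:2@97]
After op 3 [order #3] limit_buy(price=102, qty=1): fills=#3x#1:1@97; bids=[-] asks=[#1:1@97]
After op 4 [order #4] limit_sell(price=102, qty=7): fills=none; bids=[-] asks=[#1:1@97 #4:7@102]
After op 5 [order #5] limit_buy(price=97, qty=2): fills=#5x#1:1@97; bids=[#5:1@97] asks=[#4:7@102]
After op 6 [order #6] limit_sell(price=102, qty=9): fills=none; bids=[#5:1@97] asks=[#4:7@102 #6:9@102]
After op 7 cancel(order #4): fills=none; bids=[#5:1@97] asks=[#6:9@102]
After op 8 [order #7] limit_buy(price=100, qty=10): fills=none; bids=[#7:10@100 #5:1@97] asks=[#6:9@102]
After op 9 [order #8] market_buy(qty=6): fills=#8x#6:6@102; bids=[#7:10@100 #5:1@97] asks=[#6:3@102]

Answer: 6@102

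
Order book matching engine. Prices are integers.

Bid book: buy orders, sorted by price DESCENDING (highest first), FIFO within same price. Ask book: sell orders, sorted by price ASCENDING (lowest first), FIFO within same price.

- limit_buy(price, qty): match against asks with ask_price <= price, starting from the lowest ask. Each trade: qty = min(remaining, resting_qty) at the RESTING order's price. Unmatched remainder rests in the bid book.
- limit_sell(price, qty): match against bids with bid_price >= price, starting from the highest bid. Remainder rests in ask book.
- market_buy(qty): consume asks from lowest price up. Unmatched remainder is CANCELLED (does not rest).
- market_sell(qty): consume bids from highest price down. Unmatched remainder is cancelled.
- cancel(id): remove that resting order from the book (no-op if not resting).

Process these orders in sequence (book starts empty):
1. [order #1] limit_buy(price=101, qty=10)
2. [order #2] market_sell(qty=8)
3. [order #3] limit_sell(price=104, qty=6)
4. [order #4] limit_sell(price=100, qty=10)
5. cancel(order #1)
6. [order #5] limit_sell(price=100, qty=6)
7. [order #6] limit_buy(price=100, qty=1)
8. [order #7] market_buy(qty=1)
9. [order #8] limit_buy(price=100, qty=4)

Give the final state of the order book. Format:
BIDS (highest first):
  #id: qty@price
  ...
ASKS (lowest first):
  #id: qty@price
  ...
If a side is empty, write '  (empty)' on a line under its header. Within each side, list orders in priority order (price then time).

Answer: BIDS (highest first):
  (empty)
ASKS (lowest first):
  #4: 2@100
  #5: 6@100
  #3: 6@104

Derivation:
After op 1 [order #1] limit_buy(price=101, qty=10): fills=none; bids=[#1:10@101] asks=[-]
After op 2 [order #2] market_sell(qty=8): fills=#1x#2:8@101; bids=[#1:2@101] asks=[-]
After op 3 [order #3] limit_sell(price=104, qty=6): fills=none; bids=[#1:2@101] asks=[#3:6@104]
After op 4 [order #4] limit_sell(price=100, qty=10): fills=#1x#4:2@101; bids=[-] asks=[#4:8@100 #3:6@104]
After op 5 cancel(order #1): fills=none; bids=[-] asks=[#4:8@100 #3:6@104]
After op 6 [order #5] limit_sell(price=100, qty=6): fills=none; bids=[-] asks=[#4:8@100 #5:6@100 #3:6@104]
After op 7 [order #6] limit_buy(price=100, qty=1): fills=#6x#4:1@100; bids=[-] asks=[#4:7@100 #5:6@100 #3:6@104]
After op 8 [order #7] market_buy(qty=1): fills=#7x#4:1@100; bids=[-] asks=[#4:6@100 #5:6@100 #3:6@104]
After op 9 [order #8] limit_buy(price=100, qty=4): fills=#8x#4:4@100; bids=[-] asks=[#4:2@100 #5:6@100 #3:6@104]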